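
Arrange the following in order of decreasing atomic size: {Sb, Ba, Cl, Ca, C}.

Ba, Ca, Sb, Cl, C

C is in period 2, group 14; Cl is in period 3, group 17; Ca is in period 4, group 2; Sb is in period 5, group 15; Ba is in period 6, group 2.
Atomic radius shrinks across a period as nuclear charge pulls the same shell inward, and grows down a group as new shells are added.
Neither a single period nor a single group — weigh both effects.
Cl > C: the two effects oppose for this pair; the down-group effect wins (99 vs 75 pm).
Sb > Cl: both effects reinforce here, so Sb is clearly the larger of the two.
Ca > Sb: period and group pull opposite ways; the across-period shift dominates (171 vs 140 pm).
Ba > Ca: Ba sits below Ca in group 2, so the down-group effect alone puts Ba larger.
For reference (pm): C 75, Cl 99, Ca 171, Sb 140, Ba 196.
So from largest to smallest: Ba > Ca > Sb > Cl > C.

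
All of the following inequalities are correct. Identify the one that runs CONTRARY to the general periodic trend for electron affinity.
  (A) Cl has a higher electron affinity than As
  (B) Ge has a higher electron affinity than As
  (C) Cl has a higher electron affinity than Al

The general trend: electron affinity increases across a period and decreases down a group.
(A) Cl (period 3, group 17) vs As (period 4, group 15): the stated order agrees with the simple trend.
(B) Ge (period 4, group 14) vs As (period 4, group 15): the stated order contradicts the simple trend.
(C) Cl (period 3, group 17) vs Al (period 3, group 13): the stated order agrees with the simple trend.
The exception is (B): adding an electron to As's half-filled 4p³ is unfavourable, so Ge (4p²) has the more exothermic EA.

(B)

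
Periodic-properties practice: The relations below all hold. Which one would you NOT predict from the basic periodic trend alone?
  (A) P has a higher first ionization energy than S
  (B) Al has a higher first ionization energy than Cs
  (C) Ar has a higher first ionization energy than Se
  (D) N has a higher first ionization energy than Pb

(A)

The general trend: first ionization energy increases across a period and decreases down a group.
(A) P (period 3, group 15) vs S (period 3, group 16): the stated order contradicts the simple trend.
(B) Al (period 3, group 13) vs Cs (period 6, group 1): the stated order agrees with the simple trend.
(C) Ar (period 3, group 18) vs Se (period 4, group 16): the stated order agrees with the simple trend.
(D) N (period 2, group 15) vs Pb (period 6, group 14): the stated order agrees with the simple trend.
The exception is (A): S (3p⁴) ionizes more easily than half-filled P (3p³) because the paired 3p electron in S is pushed out by e⁻–e⁻ repulsion.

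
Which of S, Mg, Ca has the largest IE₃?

Mg

The third ionization energy removes an electron from the +2 ion. For each element: S²⁺ still has 4 valence electrons; Mg²⁺ is the bare [Ne] core; Ca²⁺ is the bare [Ar] core.
Breaking into a closed-shell core is much more expensive than removing a leftover valence electron — Ca and Mg have the largest IE_3 here.
The numbers (kJ/mol): S 3357, Mg 7733, Ca 4912.
Hence IE_3: S < Ca < Mg.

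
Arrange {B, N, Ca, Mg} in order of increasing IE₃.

Consider each +2 ion: B²⁺ still has 1 valence electron; N²⁺ still has 3 valence electrons; Ca²⁺ is the bare [Ar] core; Mg²⁺ is the bare [Ne] core.
Core electrons are held far more tightly than valence electrons, so Ca and Mg top the IE_3 order.
Valence configurations: B²⁺ [He]2s¹, N²⁺ [He]2s²2p¹.
Approximate IE_3 values (kJ/mol): B 3660, N 4578, Ca 4912, Mg 7733.
Putting it together, IE_3: B < N < Ca < Mg.

B, N, Ca, Mg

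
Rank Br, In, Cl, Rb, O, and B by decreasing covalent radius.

B is in period 2, group 13; O is in period 2, group 16; Cl is in period 3, group 17; Br is in period 4, group 17; Rb is in period 5, group 1; In is in period 5, group 13.
Radius decreases left→right (rising Z_eff, same n) and increases top→bottom (higher n).
These span different periods and groups, so the two trends combine.
B > O: both are in period 2; the period trend gives B the larger value.
Cl > B: the two effects oppose for this pair; the down-group effect wins (99 vs 85 pm).
Br > Cl: Br sits below Cl in group 17, so the down-group effect alone puts Br larger.
In > Br: both effects reinforce here, so In is clearly the larger of the two.
Rb > In: Rb lies to the left of In in period 5, so the across-period effect alone puts Rb larger.
For reference (pm): B 85, O 63, Cl 99, Br 114, Rb 210, In 142.
So from largest to smallest: Rb > In > Br > Cl > B > O.

Rb > In > Br > Cl > B > O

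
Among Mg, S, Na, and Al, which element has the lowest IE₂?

Mg

The second ionization energy removes an electron from the +1 ion. For each element: Mg⁺ still has 1 valence electron; S⁺ still has 5 valence electrons; Na⁺ is the bare [Ne] core; Al⁺ still has 2 valence electrons.
Breaking into a closed-shell core is much more expensive than removing a leftover valence electron — Na has the largest IE_2 here.
Valence configurations: Mg⁺ [Ne]3s¹, S⁺ [Ne]3s²3p³, Al⁺ [Ne]3s².
Tabulated IE_2 (kJ/mol): Mg 1451, S 2252, Na 4562, Al 1817.
Putting it together, IE_2: Mg < Al < S < Na.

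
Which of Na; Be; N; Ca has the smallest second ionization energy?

Ca

Consider each +1 ion: Na⁺ is the bare [Ne] core; Be⁺ still has 1 valence electron; N⁺ still has 4 valence electrons; Ca⁺ still has 1 valence electron.
Core electrons are held far more tightly than valence electrons, so Na tops the IE_2 order.
Valence configurations: Be⁺ [He]2s¹, N⁺ [He]2s²2p², Ca⁺ [Ar]4s¹.
Tabulated IE_2 (kJ/mol): Na 4562, Be 1757, N 2856, Ca 1145.
So the second ionization energies run Ca < Be < N < Na.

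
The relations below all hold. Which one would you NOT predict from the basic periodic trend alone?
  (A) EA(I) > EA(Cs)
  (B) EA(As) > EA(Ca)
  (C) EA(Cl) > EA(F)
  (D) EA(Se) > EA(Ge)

(C)

The general trend: electron affinity increases across a period and decreases down a group.
(A) I (period 5, group 17) vs Cs (period 6, group 1): the stated order agrees with the simple trend.
(B) As (period 4, group 15) vs Ca (period 4, group 2): the stated order agrees with the simple trend.
(C) Cl (period 3, group 17) vs F (period 2, group 17): the stated order contradicts the simple trend.
(D) Se (period 4, group 16) vs Ge (period 4, group 14): the stated order agrees with the simple trend.
The exception is (C): F's small 2p subshell makes the incoming electron feel strong e⁻–e⁻ repulsion, so Cl actually releases more energy on gaining an electron.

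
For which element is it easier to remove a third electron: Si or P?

After 2 electrons have been removed, what remains? Si²⁺ still has 2 valence electrons; P²⁺ still has 3 valence electrons.
All are still removing valence electrons, so compare the +2 ions as you would atoms: IE_3 generally rises across a period (higher Z_eff) and falls down a group (larger shell), subject to the usual subshell exceptions.
Valence configurations: Si²⁺ [Ne]3s², P²⁺ [Ne]3s²3p¹.
P²⁺ loses a lone 3p electron whereas Si²⁺ must break into a filled 3s² pair, so IE_3(Si) > IE_3(P) even though P has the higher nuclear charge.
Tabulated IE_3 (kJ/mol): Si 3232, P 2914.
Hence IE_3: P < Si.

P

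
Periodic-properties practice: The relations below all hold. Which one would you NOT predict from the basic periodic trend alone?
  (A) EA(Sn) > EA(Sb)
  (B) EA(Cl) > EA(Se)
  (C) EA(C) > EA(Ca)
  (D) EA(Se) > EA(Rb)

(A)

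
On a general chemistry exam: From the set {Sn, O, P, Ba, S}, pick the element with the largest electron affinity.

O is in period 2, group 16; P is in period 3, group 15; S is in period 3, group 16; Sn is in period 5, group 14; Ba is in period 6, group 2.
Adding an electron releases more energy for atoms nearer the top right (short of the noble gases).
Neither a single period nor a single group — weigh both effects.
P > Ba: both effects reinforce here, so P is clearly the higher of the two.
Sn > P: this pair runs against the simple trend — see the exception note.
O > Sn: both effects reinforce here, so O is clearly the higher of the two.
S > O: this pair runs against the simple trend — see the exception note.
Note the exception: Sn has a higher electron affinity than P, contrary to the simple trend — adding an electron to P's half-filled np³ subshell costs electron-pairing energy.
Note the exception: S has a higher electron affinity than O, contrary to the simple trend — the compact 2p subshell of O repels the added electron more than S's larger 3p does.
For reference (kJ/mol): O 141, P 72, S 200, Sn 107, Ba 14.
The largest electron affinity among these belongs to S.

S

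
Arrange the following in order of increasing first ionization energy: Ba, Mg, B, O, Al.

Ba, Al, Mg, B, O

B is in period 2, group 13; O is in period 2, group 16; Mg is in period 3, group 2; Al is in period 3, group 13; Ba is in period 6, group 2.
First ionization energy rises across a period (greater Z_eff holds electrons more tightly) and falls down a group (valence electrons are farther from the nucleus).
Here both period and group differ, so the two effects have to be weighed against each other.
Al > Ba: both effects reinforce here, so Al is clearly the higher of the two.
Mg > Al: this pair runs against the simple trend — see the exception note.
B > Mg: both effects reinforce here, so B is clearly the higher of the two.
O > B: both are in period 2; the period trend gives O the larger value.
Note the exception: Mg has a higher first ionization energy than Al, contrary to the simple trend — Al's single 3p electron is easier to remove than one from Mg's filled 3s².
For reference (kJ/mol): B 801, O 1314, Mg 738, Al 578, Ba 503.
So from lowest to highest: Ba < Al < Mg < B < O.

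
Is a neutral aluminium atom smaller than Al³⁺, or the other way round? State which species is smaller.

Forming Al³⁺ removes 3 electrons from Al. Fewer electrons for the same nuclear charge means less shielding and a higher Z_eff on the remaining electrons, and for main-group metals the entire outer shell is lost.
A cation is smaller than its parent atom: Al³⁺ < Al.

Al³⁺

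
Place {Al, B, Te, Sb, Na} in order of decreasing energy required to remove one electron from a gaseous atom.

Te > Sb > B > Al > Na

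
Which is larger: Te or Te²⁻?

Forming Te²⁻ adds 2 electrons to Te. More electron–electron repulsion in the same shell, with unchanged nuclear charge, lets the cloud expand.
An anion is larger than its parent atom: Te²⁻ > Te.

Te²⁻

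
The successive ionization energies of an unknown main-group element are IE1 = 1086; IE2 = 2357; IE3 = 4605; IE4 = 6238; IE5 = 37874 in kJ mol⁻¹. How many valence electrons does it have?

4

Look for the largest jump between consecutive ionization energies: IE5/IE4 ≈ 6.1, far larger than any earlier ratio.
That jump marks the point where a core electron is being removed. So the atom has 4 valence electrons.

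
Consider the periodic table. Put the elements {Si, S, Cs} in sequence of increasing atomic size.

S, Si, Cs

Radius decreases left→right (rising Z_eff, same n) and increases top→bottom (higher n).
These span different periods and groups, so the two trends combine.
Si > S: Si lies to the left of S in period 3, so the across-period effect alone puts Si larger.
Cs > Si: relative to Si, both the across-period and down-group shifts push Cs's atomic radius up.
For reference (pm): Si 116, S 103, Cs 232.
So from smallest to largest: S < Si < Cs.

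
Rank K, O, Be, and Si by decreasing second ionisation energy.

O > K > Be > Si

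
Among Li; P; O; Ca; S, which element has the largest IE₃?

Li

Consider each +2 ion: Li²⁺ is already 1 electron into the core; P²⁺ still has 3 valence electrons; O²⁺ still has 4 valence electrons; Ca²⁺ is the bare [Ar] core; S²⁺ still has 4 valence electrons.
Usually core removal costs more than valence removal, but here the competition is close: a tightly held n=2 valence electron can cost more to remove than an n=3 core electron, so the actual values have to decide it.
Valence configurations: P²⁺ [Ne]3s²3p¹, O²⁺ [He]2s²2p², S²⁺ [Ne]3s²3p².
Approximate IE_3 values (kJ/mol): Li 11815, P 2914, O 5300, Ca 4912, S 3357.
Overall IE_3 order: P < S < Ca < O < Li.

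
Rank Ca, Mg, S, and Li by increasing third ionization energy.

S < Ca < Mg < Li

IE_3 is the cost of taking one more electron from the +2 cation: Ca²⁺ is the bare [Ar] core; Mg²⁺ is the bare [Ne] core; S²⁺ still has 4 valence electrons; Li²⁺ is already 1 electron into the core.
Pulling an electron out of a noble-gas core costs far more than removing a remaining valence electron, so Ca, Mg and Li sit at the high end of IE_3.
The numbers (kJ/mol): Ca 4912, Mg 7733, S 3357, Li 11815.
So the third ionization energies run S < Ca < Mg < Li.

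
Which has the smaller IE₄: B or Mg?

Consider each +3 ion: B³⁺ is the bare [He] core; Mg³⁺ is already 1 electron into the core.
All of these are removing an electron from a noble-gas core or deeper; the smaller core (lower principal quantum number) is held far more tightly, and within a period the higher nuclear charge binds the same core more tightly.
Approximate IE_4 values (kJ/mol): B 25026, Mg 10543.
So the fourth ionization energies run Mg < B.

Mg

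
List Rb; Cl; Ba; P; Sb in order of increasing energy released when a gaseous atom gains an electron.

P is in period 3, group 15; Cl is in period 3, group 17; Rb is in period 5, group 1; Sb is in period 5, group 15; Ba is in period 6, group 2.
Adding an electron releases more energy for atoms nearer the top right (short of the noble gases).
Neither a single period nor a single group — weigh both effects.
Rb > Ba: the two effects oppose for this pair; the down-group effect wins (47 vs 14 kJ/mol).
P > Rb: relative to Rb, both the across-period and down-group shifts push P's electron affinity up.
Sb > P: this pair runs against the simple trend — see the exception note.
Cl > Sb: relative to Sb, both the across-period and down-group shifts push Cl's electron affinity up.
Note the exception: Sb has a higher electron affinity than P, contrary to the simple trend — both are half-filled np³, but the pairing/repulsion penalty for the added electron shrinks as the p orbitals become larger and more diffuse down the group, and for Sb that outweighs the weaker nuclear attraction.
Tabulated electron affinity (kJ/mol): P 72, Cl 349, Rb 47, Sb 103, Ba 14.
So from lowest to highest: Ba < Rb < P < Sb < Cl.

Ba < Rb < P < Sb < Cl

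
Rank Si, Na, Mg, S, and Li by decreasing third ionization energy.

Li, Mg, Na, S, Si

Consider each +2 ion: Si²⁺ still has 2 valence electrons; Na²⁺ is already 1 electron into the core; Mg²⁺ is the bare [Ne] core; S²⁺ still has 4 valence electrons; Li²⁺ is already 1 electron into the core.
Breaking into a closed-shell core is much more expensive than removing a leftover valence electron — Na, Mg and Li have the largest IE_3 here.
Valence configurations: Si²⁺ [Ne]3s², S²⁺ [Ne]3s²3p².
The numbers (kJ/mol): Si 3232, Na 6910, Mg 7733, S 3357, Li 11815.
Putting it together, IE_3: Si < S < Na < Mg < Li.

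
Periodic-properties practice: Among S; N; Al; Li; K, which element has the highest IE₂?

After 1 electron has been removed, what remains? S⁺ still has 5 valence electrons; N⁺ still has 4 valence electrons; Al⁺ still has 2 valence electrons; Li⁺ is the bare [He] core; K⁺ is the bare [Ar] core.
Breaking into a closed-shell core is much more expensive than removing a leftover valence electron — K and Li have the largest IE_2 here.
Valence configurations: S⁺ [Ne]3s²3p³, N⁺ [He]2s²2p², Al⁺ [Ne]3s².
Tabulated IE_2 (kJ/mol): S 2252, N 2856, Al 1817, Li 7298, K 3052.
Hence IE_2: Al < S < N < K < Li.

Li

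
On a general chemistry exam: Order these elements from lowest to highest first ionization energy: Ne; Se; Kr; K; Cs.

First ionization energy rises across a period (greater Z_eff holds electrons more tightly) and falls down a group (valence electrons are farther from the nucleus).
These span different periods and groups, so the two trends combine.
K > Cs: K sits above Cs in group 1, so the down-group effect alone puts K higher.
Se > K: both are in period 4; the period trend gives Se the larger value.
Kr > Se: both are in period 4; the period trend gives Kr the larger value.
Ne > Kr: they share group 18; the group trend gives Ne the larger value.
Approximate values (kJ/mol): Ne 2081, K 419, Se 941, Kr 1351, Cs 376.
So from lowest to highest: Cs < K < Se < Kr < Ne.

Cs < K < Se < Kr < Ne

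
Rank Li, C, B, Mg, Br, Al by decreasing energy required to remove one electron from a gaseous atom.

Br > C > B > Mg > Al > Li

First ionization energy rises across a period (greater Z_eff holds electrons more tightly) and falls down a group (valence electrons are farther from the nucleus).
Here both period and group differ, so the two effects have to be weighed against each other.
Al > Li: the two effects oppose for this pair; the across-period effect wins (578 vs 520 kJ/mol).
Mg > Al: this pair runs against the simple trend — see the exception note.
B > Mg: both effects reinforce here, so B is clearly the higher of the two.
C > B: both are in period 2; the period trend gives C the larger value.
Br > C: the two effects oppose for this pair; the across-period effect wins (1140 vs 1086 kJ/mol).
Note the exception: Mg has a higher first ionization energy than Al, contrary to the simple trend — Al's single 3p electron is easier to remove than one from Mg's filled 3s².
For reference (kJ/mol): Li 520, B 801, C 1086, Mg 738, Al 578, Br 1140.
So from highest to lowest: Br > C > B > Mg > Al > Li.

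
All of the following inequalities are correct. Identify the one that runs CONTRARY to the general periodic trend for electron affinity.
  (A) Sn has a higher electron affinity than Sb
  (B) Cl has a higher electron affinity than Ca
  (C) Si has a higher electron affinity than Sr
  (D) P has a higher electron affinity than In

(A)

The general trend: electron affinity increases across a period and decreases down a group.
(A) Sn (period 5, group 14) vs Sb (period 5, group 15): the stated order contradicts the simple trend.
(B) Cl (period 3, group 17) vs Ca (period 4, group 2): the stated order agrees with the simple trend.
(C) Si (period 3, group 14) vs Sr (period 5, group 2): the stated order agrees with the simple trend.
(D) P (period 3, group 15) vs In (period 5, group 13): the stated order agrees with the simple trend.
The exception is (A): adding an electron to Sb's half-filled 5p³ is unfavourable, so Sn has the more exothermic EA.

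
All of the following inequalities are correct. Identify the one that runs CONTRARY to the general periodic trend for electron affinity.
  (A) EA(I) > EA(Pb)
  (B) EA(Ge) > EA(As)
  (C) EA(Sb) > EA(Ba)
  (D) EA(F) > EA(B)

The general trend: electron affinity increases across a period and decreases down a group.
(A) I (period 5, group 17) vs Pb (period 6, group 14): the stated order agrees with the simple trend.
(B) Ge (period 4, group 14) vs As (period 4, group 15): the stated order contradicts the simple trend.
(C) Sb (period 5, group 15) vs Ba (period 6, group 2): the stated order agrees with the simple trend.
(D) F (period 2, group 17) vs B (period 2, group 13): the stated order agrees with the simple trend.
The exception is (B): adding an electron to As's half-filled 4p³ is unfavourable, so Ge (4p²) has the more exothermic EA.

(B)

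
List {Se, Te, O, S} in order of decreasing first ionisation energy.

O, S, Se, Te

O is in period 2, group 16; S is in period 3, group 16; Se is in period 4, group 16; Te is in period 5, group 16.
Removing the outermost electron gets harder across a period and easier down a group.
All are in group 16, so first ionization energy increases up the group.
So from highest to lowest: O > S > Se > Te.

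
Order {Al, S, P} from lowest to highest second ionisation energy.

IE_2 is the cost of taking one more electron from the +1 cation: Al⁺ still has 2 valence electrons; S⁺ still has 5 valence electrons; P⁺ still has 4 valence electrons.
All are still removing valence electrons, so compare the +1 ions as you would atoms: IE_2 generally rises across a period (higher Z_eff) and falls down a group (larger shell), subject to the usual subshell exceptions.
Valence configurations: Al⁺ [Ne]3s², S⁺ [Ne]3s²3p³, P⁺ [Ne]3s²3p².
Tabulated IE_2 (kJ/mol): Al 1817, S 2252, P 1907.
So the second ionization energies run Al < P < S.

Al, P, S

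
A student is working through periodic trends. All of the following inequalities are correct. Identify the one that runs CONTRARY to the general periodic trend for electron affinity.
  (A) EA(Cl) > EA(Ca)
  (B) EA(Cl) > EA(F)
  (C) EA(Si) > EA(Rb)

(B)

The general trend: electron affinity increases across a period and decreases down a group.
(A) Cl (period 3, group 17) vs Ca (period 4, group 2): the stated order agrees with the simple trend.
(B) Cl (period 3, group 17) vs F (period 2, group 17): the stated order contradicts the simple trend.
(C) Si (period 3, group 14) vs Rb (period 5, group 1): the stated order agrees with the simple trend.
The exception is (B): F's small 2p subshell makes the incoming electron feel strong e⁻–e⁻ repulsion, so Cl actually releases more energy on gaining an electron.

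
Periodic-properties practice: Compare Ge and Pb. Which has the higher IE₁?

Removing the outermost electron gets harder across a period and easier down a group.
All are in group 14, so first ionization energy increases up the group.
So Ge has the higher IE₁ (Ge > Pb).

Ge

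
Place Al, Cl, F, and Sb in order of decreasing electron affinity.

Cl, F, Sb, Al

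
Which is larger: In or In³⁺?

In

Forming In³⁺ removes 3 electrons from In. Fewer electrons for the same nuclear charge means less shielding and a higher Z_eff on the remaining electrons, and for main-group metals the entire outer shell is lost.
A cation is smaller than its parent atom: In³⁺ < In.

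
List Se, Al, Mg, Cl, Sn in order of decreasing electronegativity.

Electronegativity increases across a period and decreases down a group, tracking effective nuclear charge and atomic size.
These span different periods and groups, so the two trends combine.
Al > Mg: Al lies to the right of Mg in period 3, so the across-period effect alone puts Al higher.
Sn > Al: period and group pull opposite ways; the across-period shift dominates (1.96 vs 1.61).
Se > Sn: both effects reinforce here, so Se is clearly the higher of the two.
Cl > Se: both effects reinforce here, so Cl is clearly the higher of the two.
Approximate values (Pauling): Mg 1.31, Al 1.61, Cl 3.16, Se 2.55, Sn 1.96.
So from highest to lowest: Cl > Se > Sn > Al > Mg.

Cl, Se, Sn, Al, Mg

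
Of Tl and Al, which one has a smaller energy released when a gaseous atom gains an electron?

Al is in period 3, group 13; Tl is in period 6, group 13.
Atoms with high Z_eff and room in the valence shell (especially the halogens) have the most exothermic electron affinities.
All are in group 13, so electron affinity increases up the group.
So Tl has the smaller energy released when a gaseous atom gains an electron (Tl < Al).

Tl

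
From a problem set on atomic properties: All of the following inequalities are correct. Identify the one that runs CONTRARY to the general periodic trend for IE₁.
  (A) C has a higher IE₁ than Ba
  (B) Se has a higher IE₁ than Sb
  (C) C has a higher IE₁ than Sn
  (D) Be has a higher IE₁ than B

The general trend: IE₁ increases across a period and decreases down a group.
(A) C (period 2, group 14) vs Ba (period 6, group 2): the stated order agrees with the simple trend.
(B) Se (period 4, group 16) vs Sb (period 5, group 15): the stated order agrees with the simple trend.
(C) C (period 2, group 14) vs Sn (period 5, group 14): the stated order agrees with the simple trend.
(D) Be (period 2, group 2) vs B (period 2, group 13): the stated order contradicts the simple trend.
The exception is (D): removing B's lone 2p electron is easier than breaking Be's filled 2s².

(D)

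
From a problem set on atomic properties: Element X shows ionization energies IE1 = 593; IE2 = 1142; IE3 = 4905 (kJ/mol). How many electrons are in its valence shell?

Look for the largest jump between consecutive ionization energies: IE3/IE2 ≈ 4.3, far larger than any earlier ratio.
That jump marks the point where a core electron is being removed. So the atom has 2 valence electrons.

2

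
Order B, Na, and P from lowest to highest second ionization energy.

Consider each +1 ion: B⁺ still has 2 valence electrons; Na⁺ is the bare [Ne] core; P⁺ still has 4 valence electrons.
Breaking into a closed-shell core is much more expensive than removing a leftover valence electron — Na has the largest IE_2 here.
Valence configurations: B⁺ [He]2s², P⁺ [Ne]3s²3p².
The numbers (kJ/mol): B 2427, Na 4562, P 1907.
Overall IE_2 order: P < B < Na.

P, B, Na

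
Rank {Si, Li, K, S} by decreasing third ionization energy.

After 2 electrons have been removed, what remains? Si²⁺ still has 2 valence electrons; Li²⁺ is already 1 electron into the core; K²⁺ is already 1 electron into the core; S²⁺ still has 4 valence electrons.
Pulling an electron out of a noble-gas core costs far more than removing a remaining valence electron, so K and Li sit at the high end of IE_3.
Valence configurations: Si²⁺ [Ne]3s², S²⁺ [Ne]3s²3p².
The numbers (kJ/mol): Si 3232, Li 11815, K 4420, S 3357.
So the third ionization energies run Si < S < K < Li.

Li > K > S > Si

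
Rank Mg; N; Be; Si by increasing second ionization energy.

Mg < Si < Be < N

After 1 electron has been removed, what remains? Mg⁺ still has 1 valence electron; N⁺ still has 4 valence electrons; Be⁺ still has 1 valence electron; Si⁺ still has 3 valence electrons.
All are still removing valence electrons, so compare the +1 ions as you would atoms: IE_2 generally rises across a period (higher Z_eff) and falls down a group (larger shell), subject to the usual subshell exceptions.
Valence configurations: Mg⁺ [Ne]3s¹, N⁺ [He]2s²2p², Be⁺ [He]2s¹, Si⁺ [Ne]3s²3p¹.
Tabulated IE_2 (kJ/mol): Mg 1451, N 2856, Be 1757, Si 1577.
Putting it together, IE_2: Mg < Si < Be < N.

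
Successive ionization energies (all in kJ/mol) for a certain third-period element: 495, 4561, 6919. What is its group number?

Group 1

Look for the largest jump between consecutive ionization energies: IE2/IE1 ≈ 9.2, far larger than any earlier ratio.
That jump marks the point where a core electron is being removed. So the atom has 1 valence electron.
A main-group element with 1 valence electron is in group 1.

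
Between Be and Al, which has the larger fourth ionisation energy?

Be

IE_4 is the cost of taking one more electron from the +3 cation: Be³⁺ is already 1 electron into the core; Al³⁺ is the bare [Ne] core.
All of these are removing an electron from a noble-gas core or deeper; the smaller core (lower principal quantum number) is held far more tightly, and within a period the higher nuclear charge binds the same core more tightly.
The numbers (kJ/mol): Be 21007, Al 11577.
Overall IE_4 order: Al < Be.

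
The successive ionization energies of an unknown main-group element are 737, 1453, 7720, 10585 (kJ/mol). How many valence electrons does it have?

2

Look for the largest jump between consecutive ionization energies: IE3/IE2 ≈ 5.3, far larger than any earlier ratio.
That jump marks the point where a core electron is being removed. So the atom has 2 valence electrons.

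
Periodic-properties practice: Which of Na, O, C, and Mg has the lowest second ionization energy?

Mg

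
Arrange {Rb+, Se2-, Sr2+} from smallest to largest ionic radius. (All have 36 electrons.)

All of these have 36 electrons, so size is governed by nuclear charge alone: the more protons, the stronger the pull on the same electron cloud, and the smaller the ion.
Nuclear charges: Sr2+ (Z=38), Rb+ (Z=37), Se2- (Z=34).
Smallest to largest: Sr2+ < Rb+ < Se2-.

Sr2+ < Rb+ < Se2-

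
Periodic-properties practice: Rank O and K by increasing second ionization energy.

K < O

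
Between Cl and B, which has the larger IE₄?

B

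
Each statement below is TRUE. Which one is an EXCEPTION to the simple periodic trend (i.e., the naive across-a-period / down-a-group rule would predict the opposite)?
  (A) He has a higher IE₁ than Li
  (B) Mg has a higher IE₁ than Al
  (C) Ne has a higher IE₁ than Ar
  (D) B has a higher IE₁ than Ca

(B)

The general trend: IE₁ increases across a period and decreases down a group.
(A) He (period 1, group 18) vs Li (period 2, group 1): the stated order agrees with the simple trend.
(B) Mg (period 3, group 2) vs Al (period 3, group 13): the stated order contradicts the simple trend.
(C) Ne (period 2, group 18) vs Ar (period 3, group 18): the stated order agrees with the simple trend.
(D) B (period 2, group 13) vs Ca (period 4, group 2): the stated order agrees with the simple trend.
The exception is (B): Al's single 3p electron is easier to remove than one from Mg's filled 3s².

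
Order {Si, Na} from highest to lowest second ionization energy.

IE_2 is the cost of taking one more electron from the +1 cation: Si⁺ still has 3 valence electrons; Na⁺ is the bare [Ne] core.
Pulling an electron out of a noble-gas core costs far more than removing a remaining valence electron, so Na sits at the high end of IE_2.
Approximate IE_2 values (kJ/mol): Si 1577, Na 4562.
Hence IE_2: Si < Na.

Na > Si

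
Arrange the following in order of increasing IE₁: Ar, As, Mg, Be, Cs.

Cs, Mg, Be, As, Ar

Be is in period 2, group 2; Mg is in period 3, group 2; Ar is in period 3, group 18; As is in period 4, group 15; Cs is in period 6, group 1.
First ionization energy rises across a period (greater Z_eff holds electrons more tightly) and falls down a group (valence electrons are farther from the nucleus).
Here both period and group differ, so the two effects have to be weighed against each other.
Mg > Cs: relative to Cs, both the across-period and down-group shifts push Mg's first ionization energy up.
Be > Mg: they share group 2; the group trend gives Be the larger value.
As > Be: period and group pull opposite ways; the across-period shift dominates (947 vs 900 kJ/mol).
Ar > As: relative to As, both the across-period and down-group shifts push Ar's first ionization energy up.
For reference (kJ/mol): Be 900, Mg 738, Ar 1521, As 947, Cs 376.
So from lowest to highest: Cs < Mg < Be < As < Ar.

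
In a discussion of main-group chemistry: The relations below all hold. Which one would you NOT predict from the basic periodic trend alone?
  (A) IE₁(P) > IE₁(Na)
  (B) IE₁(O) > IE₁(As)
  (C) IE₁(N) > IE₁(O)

The general trend: IE₁ increases across a period and decreases down a group.
(A) P (period 3, group 15) vs Na (period 3, group 1): the stated order agrees with the simple trend.
(B) O (period 2, group 16) vs As (period 4, group 15): the stated order agrees with the simple trend.
(C) N (period 2, group 15) vs O (period 2, group 16): the stated order contradicts the simple trend.
The exception is (C): pairing an electron in O's 2p⁴ costs repulsion energy, so O ionizes more easily than half-filled N (2p³).

(C)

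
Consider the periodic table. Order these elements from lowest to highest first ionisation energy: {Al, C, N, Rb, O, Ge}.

Rb, Al, Ge, C, O, N

C is in period 2, group 14; N is in period 2, group 15; O is in period 2, group 16; Al is in period 3, group 13; Ge is in period 4, group 14; Rb is in period 5, group 1.
Across a period the outer electron is held more tightly (higher IE₁); down a group it sits in a higher shell, more shielded, and comes off more easily.
Here both period and group differ, so the two effects have to be weighed against each other.
Al > Rb: both effects reinforce here, so Al is clearly the higher of the two.
Ge > Al: period and group pull opposite ways; the across-period shift dominates (762 vs 578 kJ/mol).
C > Ge: they share group 14; the group trend gives C the larger value.
O > C: both are in period 2; the period trend gives O the larger value.
N > O: this pair runs against the simple trend — see the exception note.
Note the exception: N has a higher first ionization energy than O, contrary to the simple trend — pairing an electron in O's 2p⁴ costs repulsion energy, so O ionizes more easily than half-filled N (2p³).
Tabulated first ionization energy (kJ/mol): C 1086, N 1402, O 1314, Al 578, Ge 762, Rb 403.
So from lowest to highest: Rb < Al < Ge < C < O < N.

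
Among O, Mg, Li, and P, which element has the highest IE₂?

Li

After 1 electron has been removed, what remains? O⁺ still has 5 valence electrons; Mg⁺ still has 1 valence electron; Li⁺ is the bare [He] core; P⁺ still has 4 valence electrons.
Core electrons are held far more tightly than valence electrons, so Li tops the IE_2 order.
Valence configurations: O⁺ [He]2s²2p³, Mg⁺ [Ne]3s¹, P⁺ [Ne]3s²3p².
Approximate IE_2 values (kJ/mol): O 3388, Mg 1451, Li 7298, P 1907.
Hence IE_2: Mg < P < O < Li.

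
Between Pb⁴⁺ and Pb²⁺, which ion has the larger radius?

Both ions have Z = 82 protons, but Pb⁴⁺ has lost more electrons, so its remaining electrons feel a larger effective nuclear charge per electron and are pulled in more tightly.
Higher positive charge → smaller ion, so Pb²⁺ > Pb⁴⁺.

Pb²⁺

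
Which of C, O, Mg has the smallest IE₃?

C

Consider each +2 ion: C²⁺ still has 2 valence electrons; O²⁺ still has 4 valence electrons; Mg²⁺ is the bare [Ne] core.
Breaking into a closed-shell core is much more expensive than removing a leftover valence electron — Mg has the largest IE_3 here.
Valence configurations: C²⁺ [He]2s², O²⁺ [He]2s²2p².
The numbers (kJ/mol): C 4620, O 5300, Mg 7733.
Putting it together, IE_3: C < O < Mg.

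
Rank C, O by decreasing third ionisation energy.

O, C

After 2 electrons have been removed, what remains? C²⁺ still has 2 valence electrons; O²⁺ still has 4 valence electrons.
All are still removing valence electrons, so compare the +2 ions as you would atoms: IE_3 generally rises across a period (higher Z_eff) and falls down a group (larger shell), subject to the usual subshell exceptions.
Valence configurations: C²⁺ [He]2s², O²⁺ [He]2s²2p².
Tabulated IE_3 (kJ/mol): C 4620, O 5300.
Hence IE_3: C < O.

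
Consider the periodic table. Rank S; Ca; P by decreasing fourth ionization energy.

Ca > P > S

The fourth ionization energy removes an electron from the +3 ion. For each element: S³⁺ still has 3 valence electrons; Ca³⁺ is already 1 electron into the core; P³⁺ still has 2 valence electrons.
Core electrons are held far more tightly than valence electrons, so Ca tops the IE_4 order.
Valence configurations: S³⁺ [Ne]3s²3p¹, P³⁺ [Ne]3s².
S³⁺ loses a lone 3p electron whereas P³⁺ must break into a filled 3s² pair, so IE_4(P) > IE_4(S) even though S has the higher nuclear charge.
The numbers (kJ/mol): S 4556, Ca 6491, P 4964.
So the fourth ionization energies run S < P < Ca.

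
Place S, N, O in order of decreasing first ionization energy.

N > O > S

N is in period 2, group 15; O is in period 2, group 16; S is in period 3, group 16.
IE₁ increases left→right with effective nuclear charge and decreases top→bottom as the valence shell moves farther out.
Here both period and group differ, so the two effects have to be weighed against each other.
O > S: they share group 16; the group trend gives O the larger value.
N > O: this pair runs against the simple trend — see the exception note.
Note the exception: N has a higher first ionization energy than O, contrary to the simple trend — pairing an electron in O's 2p⁴ costs repulsion energy, so O ionizes more easily than half-filled N (2p³).
Tabulated first ionization energy (kJ/mol): N 1402, O 1314, S 1000.
So from highest to lowest: N > O > S.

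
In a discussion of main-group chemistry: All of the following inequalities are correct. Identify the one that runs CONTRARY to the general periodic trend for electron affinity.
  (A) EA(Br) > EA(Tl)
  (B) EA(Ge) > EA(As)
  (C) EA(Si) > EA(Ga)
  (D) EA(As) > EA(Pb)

(B)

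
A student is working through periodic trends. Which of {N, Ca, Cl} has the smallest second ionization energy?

After 1 electron has been removed, what remains? N⁺ still has 4 valence electrons; Ca⁺ still has 1 valence electron; Cl⁺ still has 6 valence electrons.
All are still removing valence electrons, so compare the +1 ions as you would atoms: IE_2 generally rises across a period (higher Z_eff) and falls down a group (larger shell), subject to the usual subshell exceptions.
Valence configurations: N⁺ [He]2s²2p², Ca⁺ [Ar]4s¹, Cl⁺ [Ne]3s²3p⁴.
Tabulated IE_2 (kJ/mol): N 2856, Ca 1145, Cl 2298.
Overall IE_2 order: Ca < Cl < N.

Ca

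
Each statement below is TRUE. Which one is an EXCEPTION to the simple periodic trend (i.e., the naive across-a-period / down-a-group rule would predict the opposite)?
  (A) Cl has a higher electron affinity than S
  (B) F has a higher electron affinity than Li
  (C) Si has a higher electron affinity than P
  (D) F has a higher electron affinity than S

(C)

The general trend: electron affinity increases across a period and decreases down a group.
(A) Cl (period 3, group 17) vs S (period 3, group 16): the stated order agrees with the simple trend.
(B) F (period 2, group 17) vs Li (period 2, group 1): the stated order agrees with the simple trend.
(C) Si (period 3, group 14) vs P (period 3, group 15): the stated order contradicts the simple trend.
(D) F (period 2, group 17) vs S (period 3, group 16): the stated order agrees with the simple trend.
The exception is (C): adding an electron to P's half-filled 3p³ is unfavourable, so Si (3p²) has the more exothermic EA.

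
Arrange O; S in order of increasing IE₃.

Consider each +2 ion: O²⁺ still has 4 valence electrons; S²⁺ still has 4 valence electrons.
All are still removing valence electrons, so compare the +2 ions as you would atoms: IE_3 generally rises across a period (higher Z_eff) and falls down a group (larger shell), subject to the usual subshell exceptions.
Valence configurations: O²⁺ [He]2s²2p², S²⁺ [Ne]3s²3p².
Approximate IE_3 values (kJ/mol): O 5300, S 3357.
Overall IE_3 order: S < O.

S, O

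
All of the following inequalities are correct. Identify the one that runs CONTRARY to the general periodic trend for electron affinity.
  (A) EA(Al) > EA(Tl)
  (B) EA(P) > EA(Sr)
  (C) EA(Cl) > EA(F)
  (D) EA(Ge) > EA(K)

(C)

The general trend: electron affinity increases across a period and decreases down a group.
(A) Al (period 3, group 13) vs Tl (period 6, group 13): the stated order agrees with the simple trend.
(B) P (period 3, group 15) vs Sr (period 5, group 2): the stated order agrees with the simple trend.
(C) Cl (period 3, group 17) vs F (period 2, group 17): the stated order contradicts the simple trend.
(D) Ge (period 4, group 14) vs K (period 4, group 1): the stated order agrees with the simple trend.
The exception is (C): F's small 2p subshell makes the incoming electron feel strong e⁻–e⁻ repulsion, so Cl actually releases more energy on gaining an electron.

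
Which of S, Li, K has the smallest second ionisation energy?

S

After 1 electron has been removed, what remains? S⁺ still has 5 valence electrons; Li⁺ is the bare [He] core; K⁺ is the bare [Ar] core.
Pulling an electron out of a noble-gas core costs far more than removing a remaining valence electron, so K and Li sit at the high end of IE_2.
The numbers (kJ/mol): S 2252, Li 7298, K 3052.
So the second ionization energies run S < K < Li.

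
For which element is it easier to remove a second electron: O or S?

S

IE_2 is the cost of taking one more electron from the +1 cation: O⁺ still has 5 valence electrons; S⁺ still has 5 valence electrons.
All are still removing valence electrons, so compare the +1 ions as you would atoms: IE_2 generally rises across a period (higher Z_eff) and falls down a group (larger shell), subject to the usual subshell exceptions.
Valence configurations: O⁺ [He]2s²2p³, S⁺ [Ne]3s²3p³.
The numbers (kJ/mol): O 3388, S 2252.
Hence IE_2: S < O.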